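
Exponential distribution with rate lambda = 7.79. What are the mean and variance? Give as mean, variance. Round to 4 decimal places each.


mean = 1/lam, var = 1/lam^2
mean = 1 / 7.79 = 100/779 ≈ 0.128370
lam^2 = 7.79^2 = 60.6841
var = 1 / 60.6841 ≈ 0.016479

0.1284, 0.0165


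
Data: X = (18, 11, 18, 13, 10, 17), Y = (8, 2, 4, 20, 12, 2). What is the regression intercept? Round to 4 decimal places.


a = ybar - b*xbar, where b = sum((xi-xbar)(yi-ybar)) / sum((xi-xbar)^2)
n = 6, xbar = 87/6 = 14.5, ybar = 48/6 = 8
Sxy = sum((xi-xbar)(yi-ybar)) = -44
Sxx = sum((xi-xbar)^2) = 65.5
b = Sxy / Sxx = -88/131 ≈ -0.671756
a = 8 - (-0.671756) * 14.5 = 2324/131 ≈ 17.740458

17.7405


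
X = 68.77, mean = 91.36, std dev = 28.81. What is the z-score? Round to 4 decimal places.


z = (X - mu) / sigma
X - mu = 68.77 - 91.36 = -22.59
z = -22.59 / 28.81 = -2259/2881 ≈ -0.784103

-0.7841


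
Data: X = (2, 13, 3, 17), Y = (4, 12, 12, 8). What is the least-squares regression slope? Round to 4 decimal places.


b = sum((xi-xbar)(yi-ybar)) / sum((xi-xbar)^2)
n = 4, xbar = 35/4 = 8.75, ybar = 36/4 = 9
Sxy = sum((xi-xbar)(yi-ybar)) = 21
Sxx = sum((xi-xbar)^2) = 164.75
b = Sxy / Sxx = 84/659 ≈ 0.127466

0.1275


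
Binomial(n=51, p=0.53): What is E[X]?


E[X] = n*p = 51 * 0.53 = 27.03

27.03


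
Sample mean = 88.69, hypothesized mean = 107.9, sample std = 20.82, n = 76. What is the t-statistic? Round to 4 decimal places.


t = (xbar - mu0) / (s/sqrt(n))
xbar - mu0 = 88.69 - 107.9 = -19.21
sqrt(76) ≈ 8.71779789
s/sqrt(n) = 20.82 / 8.71779789 ≈ 2.38821779
t = -19.21 / 2.38821779 ≈ -8.043655

-8.0437


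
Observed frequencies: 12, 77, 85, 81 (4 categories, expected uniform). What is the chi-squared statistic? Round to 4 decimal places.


chi2 = sum((O-E)^2/E), E = total/4
total = 255, E = 255/4 = 63.75
(12 - 63.75)^2 / 63.75 = 2678.0625 / 63.75 = 14283/340 ≈ 42.008824
(77 - 63.75)^2 / 63.75 = 175.5625 / 63.75 = 2809/1020 ≈ 2.753922
(85 - 63.75)^2 / 63.75 = 451.5625 / 63.75 = 85/12 ≈ 7.083333
(81 - 63.75)^2 / 63.75 = 297.5625 / 63.75 = 1587/340 ≈ 4.667647
chi2 = 14411/255 ≈ 56.513725

56.5137


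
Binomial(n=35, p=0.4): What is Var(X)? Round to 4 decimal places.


Var = n*p*(1-p) = 35 * 0.4 * 0.6 = 8.4

8.4000


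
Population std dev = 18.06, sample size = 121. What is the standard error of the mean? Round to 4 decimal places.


SE = sigma / sqrt(n)
sqrt(121) = 11
SE = 18.06 / 11 = 903/550 ≈ 1.641818

1.6418


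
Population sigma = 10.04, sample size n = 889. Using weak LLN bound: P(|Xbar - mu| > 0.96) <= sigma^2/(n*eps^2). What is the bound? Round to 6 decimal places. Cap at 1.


bound = min(1, sigma^2/(n*eps^2))
sigma^2 = 10.04^2 = 100.8016
n*eps^2 = 889 * 0.96^2 = 889 * 0.9216 = 819.3024
sigma^2/(n*eps^2) = 100.8016 / 819.3024 ≈ 0.12303345

0.123033


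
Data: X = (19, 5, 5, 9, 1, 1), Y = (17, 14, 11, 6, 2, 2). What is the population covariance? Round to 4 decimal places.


Cov = (1/n)*sum((xi-xbar)(yi-ybar))
n = 6, xbar = 40/6 = 20/3 ≈ 6.666667, ybar = 52/6 = 26/3 ≈ 8.666667
sum((xi-xbar)(yi-ybar)) = 478/3 ≈ 159.333333
Cov = 159.333333 / 6 = 239/9 ≈ 26.555556

26.5556


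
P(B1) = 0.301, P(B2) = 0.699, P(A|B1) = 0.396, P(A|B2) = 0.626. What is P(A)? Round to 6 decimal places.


P(A) = P(A|B1)*P(B1) + P(A|B2)*P(B2)
P(A|B1)*P(B1) = 0.396 * 0.301 = 0.119196
P(A|B2)*P(B2) = 0.626 * 0.699 = 0.437574
P(A) = 0.119196 + 0.437574 = 0.55677

0.556770


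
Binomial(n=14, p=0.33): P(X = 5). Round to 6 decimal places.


P = C(n,k) * p^k * (1-p)^(n-k)
C(14,5) = 2002
p^k = 0.33^5 ≈ 0.003913539
(1-p)^(n-k) = 0.67^9 ≈ 0.02720653
P = 2002 * 0.003913539 * 0.02720653 ≈ 0.213161

0.213161


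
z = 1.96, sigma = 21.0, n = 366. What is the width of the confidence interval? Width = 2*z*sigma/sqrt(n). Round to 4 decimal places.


width = 2*z*sigma/sqrt(n)
2*z*sigma = 2 * 1.96 * 21.0 = 82.32
sqrt(366) ≈ 19.131126
width = 82.32 / 19.131126 ≈ 4.302935

4.3029


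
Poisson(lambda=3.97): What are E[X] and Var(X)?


E[X] = Var(X) = lambda = 3.97

3.97, 3.97


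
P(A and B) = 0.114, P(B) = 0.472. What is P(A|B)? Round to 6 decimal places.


P(A|B) = P(A and B) / P(B) = 0.114 / 0.472 = 57/236 ≈ 0.24152542

0.241525


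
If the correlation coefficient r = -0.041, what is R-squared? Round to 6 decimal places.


R^2 = r^2 = (-0.041)^2 = 0.001681

0.001681


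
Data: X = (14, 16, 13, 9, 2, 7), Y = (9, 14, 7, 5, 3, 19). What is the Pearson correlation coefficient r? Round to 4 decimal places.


r = sum((xi-xbar)(yi-ybar)) / sqrt(sum((xi-xbar)^2) * sum((yi-ybar)^2))
n = 6, xbar = 61/6 ≈ 10.166667, ybar = 57/6 = 9.5
Sxy = sum((xi-xbar)(yi-ybar)) = 45.5
Sxx = sum((xi-xbar)^2) = 809/6 ≈ 134.833333
Syy = sum((yi-ybar)^2) = 179.5
sqrt(Sxx*Syy) ≈ 155.571795
r = Sxy / sqrt(Sxx*Syy) = 45.5 / 155.571795 ≈ 0.292469

0.2925


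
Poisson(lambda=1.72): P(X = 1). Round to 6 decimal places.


P = e^(-lam) * lam^k / k!
e^(-1.72) ≈ 0.1790661
lam^k = 1.72^1 = 1.72
k! = 1! = 1
P = 0.1790661 * 1.72 / 1 ≈ 0.307994

0.307994


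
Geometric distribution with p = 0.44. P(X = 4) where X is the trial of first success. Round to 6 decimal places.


P = (1-p)^(k-1) * p
(1-p)^(k-1) = 0.56^3 = 0.175616
P = 0.175616 * 0.44 = 0.07727104

0.077271


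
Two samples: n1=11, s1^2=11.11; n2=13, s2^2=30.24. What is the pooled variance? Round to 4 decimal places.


sp^2 = ((n1-1)*s1^2 + (n2-1)*s2^2)/(n1+n2-2)
(n1-1)*s1^2 = 10 * 11.11 = 111.1
(n2-1)*s2^2 = 12 * 30.24 = 362.88
numerator = 111.1 + 362.88 = 473.98
n1+n2-2 = 22
sp^2 = 473.98 / 22 = 23699/1100 ≈ 21.544545

21.5445


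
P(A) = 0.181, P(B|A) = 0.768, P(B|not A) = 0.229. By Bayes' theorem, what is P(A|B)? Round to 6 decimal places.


P(A|B) = P(B|A)*P(A) / P(B), P(B) = P(B|A)*P(A) + P(B|not A)*P(not A)
P(B|A)*P(A) = 0.768 * 0.181 = 0.139008
P(B|not A)*P(not A) = 0.229 * 0.819 = 0.187551
P(B) = 0.139008 + 0.187551 = 0.326559
P(A|B) = 0.139008 / 0.326559 ≈ 0.42567499

0.425675


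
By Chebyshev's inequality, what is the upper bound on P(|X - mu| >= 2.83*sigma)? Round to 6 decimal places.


P <= 1/k^2
k^2 = 2.83^2 = 8.0089
1/k^2 = 1 / 8.0089 ≈ 0.12486109

0.124861


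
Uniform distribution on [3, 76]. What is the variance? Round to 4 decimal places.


Var = (b-a)^2 / 12
(b-a)^2 = (76 - 3)^2 = 5329
Var = 5329/12 ≈ 444.083333

444.0833


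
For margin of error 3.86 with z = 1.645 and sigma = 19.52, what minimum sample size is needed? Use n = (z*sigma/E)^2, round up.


z*sigma/E = 1.645 * 19.52 / 3.86 = 40138/4825 ≈ 8.318756
(z*sigma/E)^2 ≈ 69.201709
round up: n = 70

70


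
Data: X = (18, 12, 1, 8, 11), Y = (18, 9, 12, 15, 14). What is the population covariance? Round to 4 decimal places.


Cov = (1/n)*sum((xi-xbar)(yi-ybar))
n = 5, xbar = 50/5 = 10, ybar = 68/5 = 13.6
sum((xi-xbar)(yi-ybar)) = 38
Cov = 38 / 5 = 7.6

7.6000


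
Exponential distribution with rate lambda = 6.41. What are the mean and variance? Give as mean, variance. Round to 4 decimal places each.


mean = 1/lam, var = 1/lam^2
mean = 1 / 6.41 = 100/641 ≈ 0.156006
lam^2 = 6.41^2 = 41.0881
var = 1 / 41.0881 ≈ 0.024338

0.1560, 0.0243


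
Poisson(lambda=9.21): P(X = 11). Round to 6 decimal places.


P = e^(-lam) * lam^k / k!
e^(-9.21) ≈ 0.0001000340
lam^k = 9.21^11 ≈ 40444170462.266617
k! = 11! = 39916800
P = 0.0001000340 * 40444170462.266617 / 39916800 ≈ 0.101356

0.101356


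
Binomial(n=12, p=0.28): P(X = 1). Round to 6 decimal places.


P = C(n,k) * p^k * (1-p)^(n-k)
C(12,1) = 12
p^k = 0.28^1 = 0.28
(1-p)^(n-k) = 0.72^11 ≈ 0.02695612
P = 12 * 0.28 * 0.02695612 ≈ 0.090573

0.090573


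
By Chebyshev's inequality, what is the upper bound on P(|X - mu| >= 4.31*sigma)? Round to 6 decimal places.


P <= 1/k^2
k^2 = 4.31^2 = 18.5761
1/k^2 = 1 / 18.5761 ≈ 0.05383261

0.053833


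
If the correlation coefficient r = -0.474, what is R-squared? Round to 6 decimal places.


R^2 = r^2 = (-0.474)^2 = 0.224676

0.224676


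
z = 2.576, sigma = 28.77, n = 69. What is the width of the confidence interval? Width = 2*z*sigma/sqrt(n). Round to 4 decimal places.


width = 2*z*sigma/sqrt(n)
2*z*sigma = 2 * 2.576 * 28.77 = 148.22304
sqrt(69) ≈ 8.306624
width = 148.22304 / 8.306624 ≈ 17.843957

17.8440


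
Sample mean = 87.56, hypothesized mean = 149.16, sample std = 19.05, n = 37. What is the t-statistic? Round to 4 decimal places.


t = (xbar - mu0) / (s/sqrt(n))
xbar - mu0 = 87.56 - 149.16 = -61.6
sqrt(37) ≈ 6.08276253
s/sqrt(n) = 19.05 / 6.08276253 ≈ 3.13180071
t = -61.6 / 3.13180071 ≈ -19.669195

-19.6692


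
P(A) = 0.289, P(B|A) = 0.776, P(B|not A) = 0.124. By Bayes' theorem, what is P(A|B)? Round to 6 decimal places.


P(A|B) = P(B|A)*P(A) / P(B), P(B) = P(B|A)*P(A) + P(B|not A)*P(not A)
P(B|A)*P(A) = 0.776 * 0.289 = 0.224264
P(B|not A)*P(not A) = 0.124 * 0.711 = 0.088164
P(B) = 0.224264 + 0.088164 = 0.312428
P(A|B) = 0.224264 / 0.312428 ≈ 0.71781018

0.717810


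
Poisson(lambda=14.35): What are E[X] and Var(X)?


E[X] = Var(X) = lambda = 14.35

14.35, 14.35


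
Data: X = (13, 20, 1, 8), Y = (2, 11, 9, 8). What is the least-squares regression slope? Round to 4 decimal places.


b = sum((xi-xbar)(yi-ybar)) / sum((xi-xbar)^2)
n = 4, xbar = 42/4 = 10.5, ybar = 30/4 = 7.5
Sxy = sum((xi-xbar)(yi-ybar)) = 4
Sxx = sum((xi-xbar)^2) = 193
b = Sxy / Sxx = 4/193 ≈ 0.020725

0.0207


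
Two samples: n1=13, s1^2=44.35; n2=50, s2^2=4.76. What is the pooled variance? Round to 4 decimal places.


sp^2 = ((n1-1)*s1^2 + (n2-1)*s2^2)/(n1+n2-2)
(n1-1)*s1^2 = 12 * 44.35 = 532.2
(n2-1)*s2^2 = 49 * 4.76 = 233.24
numerator = 532.2 + 233.24 = 765.44
n1+n2-2 = 61
sp^2 = 765.44 / 61 = 19136/1525 ≈ 12.548197

12.5482


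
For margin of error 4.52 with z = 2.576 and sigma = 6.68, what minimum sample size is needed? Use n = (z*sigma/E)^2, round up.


z*sigma/E = 2.576 * 6.68 / 4.52 ≈ 3.807009
(z*sigma/E)^2 ≈ 14.493316
round up: n = 15

15


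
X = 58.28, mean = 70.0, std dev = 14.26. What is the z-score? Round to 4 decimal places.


z = (X - mu) / sigma
X - mu = 58.28 - 70.0 = -11.72
z = -11.72 / 14.26 = -586/713 ≈ -0.821879

-0.8219


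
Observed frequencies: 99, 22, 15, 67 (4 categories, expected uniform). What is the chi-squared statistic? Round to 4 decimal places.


chi2 = sum((O-E)^2/E), E = total/4
total = 203, E = 203/4 = 50.75
(99 - 50.75)^2 / 50.75 = 2328.0625 / 50.75 = 37249/812 ≈ 45.873153
(22 - 50.75)^2 / 50.75 = 826.5625 / 50.75 = 13225/812 ≈ 16.286946
(15 - 50.75)^2 / 50.75 = 1278.0625 / 50.75 = 20449/812 ≈ 25.183498
(67 - 50.75)^2 / 50.75 = 264.0625 / 50.75 = 4225/812 ≈ 5.203202
chi2 = 18787/203 ≈ 92.546798

92.5468


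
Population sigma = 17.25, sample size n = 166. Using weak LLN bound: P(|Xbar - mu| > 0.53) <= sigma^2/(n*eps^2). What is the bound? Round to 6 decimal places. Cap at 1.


bound = min(1, sigma^2/(n*eps^2))
sigma^2 = 17.25^2 = 297.5625
n*eps^2 = 166 * 0.53^2 = 166 * 0.2809 = 46.6294
sigma^2/(n*eps^2) = 297.5625 / 46.6294 ≈ 6.38143532
this exceeds 1, so the bound is capped at 1

1.000000


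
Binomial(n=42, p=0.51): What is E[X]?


E[X] = n*p = 42 * 0.51 = 21.42

21.42


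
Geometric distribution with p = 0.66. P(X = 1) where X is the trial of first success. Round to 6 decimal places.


P = (1-p)^(k-1) * p
(1-p)^(k-1) = 0.34^0 = 1
P = 1 * 0.66 = 0.66

0.660000


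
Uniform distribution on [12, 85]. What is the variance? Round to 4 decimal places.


Var = (b-a)^2 / 12
(b-a)^2 = (85 - 12)^2 = 5329
Var = 5329/12 ≈ 444.083333

444.0833


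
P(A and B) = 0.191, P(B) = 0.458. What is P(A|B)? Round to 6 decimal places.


P(A|B) = P(A and B) / P(B) = 0.191 / 0.458 = 191/458 ≈ 0.41703057

0.417031


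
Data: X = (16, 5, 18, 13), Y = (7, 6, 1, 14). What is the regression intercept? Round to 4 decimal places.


a = ybar - b*xbar, where b = sum((xi-xbar)(yi-ybar)) / sum((xi-xbar)^2)
n = 4, xbar = 52/4 = 13, ybar = 28/4 = 7
Sxy = sum((xi-xbar)(yi-ybar)) = -22
Sxx = sum((xi-xbar)^2) = 98
b = Sxy / Sxx = -11/49 ≈ -0.224490
a = 7 - (-0.224490) * 13 = 486/49 ≈ 9.918367

9.9184


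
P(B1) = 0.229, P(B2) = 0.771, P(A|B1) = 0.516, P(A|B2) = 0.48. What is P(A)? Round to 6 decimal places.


P(A) = P(A|B1)*P(B1) + P(A|B2)*P(B2)
P(A|B1)*P(B1) = 0.516 * 0.229 = 0.118164
P(A|B2)*P(B2) = 0.48 * 0.771 = 0.37008
P(A) = 0.118164 + 0.37008 = 0.488244

0.488244


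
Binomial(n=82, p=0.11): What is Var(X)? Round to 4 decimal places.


Var = n*p*(1-p) = 82 * 0.11 * 0.89 = 8.0278

8.0278


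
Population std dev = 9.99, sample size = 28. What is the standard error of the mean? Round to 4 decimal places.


SE = sigma / sqrt(n)
sqrt(28) ≈ 5.291503
SE = 9.99 / 5.291503 ≈ 1.887933

1.8879


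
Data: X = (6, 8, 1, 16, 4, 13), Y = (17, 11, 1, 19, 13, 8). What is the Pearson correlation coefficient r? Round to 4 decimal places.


r = sum((xi-xbar)(yi-ybar)) / sqrt(sum((xi-xbar)^2) * sum((yi-ybar)^2))
n = 6, xbar = 48/6 = 8, ybar = 69/6 = 11.5
Sxy = sum((xi-xbar)(yi-ybar)) = 99
Sxx = sum((xi-xbar)^2) = 158
Syy = sum((yi-ybar)^2) = 211.5
sqrt(Sxx*Syy) ≈ 182.803173
r = Sxy / sqrt(Sxx*Syy) = 99 / 182.803173 ≈ 0.541566

0.5416


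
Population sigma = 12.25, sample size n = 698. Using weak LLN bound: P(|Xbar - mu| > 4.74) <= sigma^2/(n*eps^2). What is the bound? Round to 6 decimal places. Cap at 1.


bound = min(1, sigma^2/(n*eps^2))
sigma^2 = 12.25^2 = 150.0625
n*eps^2 = 698 * 4.74^2 = 698 * 22.4676 = 15682.3848
sigma^2/(n*eps^2) = 150.0625 / 15682.3848 ≈ 0.00956886

0.009569


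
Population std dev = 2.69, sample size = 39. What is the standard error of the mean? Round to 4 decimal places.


SE = sigma / sqrt(n)
sqrt(39) ≈ 6.244998
SE = 2.69 / 6.244998 ≈ 0.430745

0.4307


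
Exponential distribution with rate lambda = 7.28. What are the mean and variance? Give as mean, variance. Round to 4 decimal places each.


mean = 1/lam, var = 1/lam^2
mean = 1 / 7.28 = 25/182 ≈ 0.137363
lam^2 = 7.28^2 = 52.9984
var = 1 / 52.9984 ≈ 0.018868

0.1374, 0.0189


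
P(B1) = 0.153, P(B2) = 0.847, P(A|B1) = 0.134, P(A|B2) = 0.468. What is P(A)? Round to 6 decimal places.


P(A) = P(A|B1)*P(B1) + P(A|B2)*P(B2)
P(A|B1)*P(B1) = 0.134 * 0.153 = 0.020502
P(A|B2)*P(B2) = 0.468 * 0.847 = 0.396396
P(A) = 0.020502 + 0.396396 = 0.416898

0.416898


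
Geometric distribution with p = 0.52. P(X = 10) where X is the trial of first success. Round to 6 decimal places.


P = (1-p)^(k-1) * p
(1-p)^(k-1) = 0.48^9 ≈ 0.001352605
P = 0.001352605 * 0.52 ≈ 0.0007033548

0.000703


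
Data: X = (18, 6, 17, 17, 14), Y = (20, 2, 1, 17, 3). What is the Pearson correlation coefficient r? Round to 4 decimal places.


r = sum((xi-xbar)(yi-ybar)) / sqrt(sum((xi-xbar)^2) * sum((yi-ybar)^2))
n = 5, xbar = 72/5 = 14.4, ybar = 43/5 = 8.6
Sxy = sum((xi-xbar)(yi-ybar)) = 100.8
Sxx = sum((xi-xbar)^2) = 97.2
Syy = sum((yi-ybar)^2) = 333.2
sqrt(Sxx*Syy) ≈ 179.963996
r = Sxy / sqrt(Sxx*Syy) = 100.8 / 179.963996 ≈ 0.560112

0.5601


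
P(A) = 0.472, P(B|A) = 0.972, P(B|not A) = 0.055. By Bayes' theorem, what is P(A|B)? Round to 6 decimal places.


P(A|B) = P(B|A)*P(A) / P(B), P(B) = P(B|A)*P(A) + P(B|not A)*P(not A)
P(B|A)*P(A) = 0.972 * 0.472 = 0.458784
P(B|not A)*P(not A) = 0.055 * 0.528 = 0.02904
P(B) = 0.458784 + 0.02904 = 0.487824
P(A|B) = 0.458784 / 0.487824 ≈ 0.94047033

0.940470


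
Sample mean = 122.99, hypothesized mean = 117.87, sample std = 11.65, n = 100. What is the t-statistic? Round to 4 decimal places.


t = (xbar - mu0) / (s/sqrt(n))
xbar - mu0 = 122.99 - 117.87 = 5.12
sqrt(100) = 10
s/sqrt(n) = 11.65 / 10 = 1.165
t = 5.12 / 1.165 = 1024/233 ≈ 4.394850

4.3948


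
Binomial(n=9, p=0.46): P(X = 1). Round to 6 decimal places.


P = C(n,k) * p^k * (1-p)^(n-k)
C(9,1) = 9
p^k = 0.46^1 = 0.46
(1-p)^(n-k) = 0.54^8 ≈ 0.007230196
P = 9 * 0.46 * 0.007230196 ≈ 0.029933

0.029933


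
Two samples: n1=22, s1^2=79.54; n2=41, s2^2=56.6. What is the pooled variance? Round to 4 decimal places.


sp^2 = ((n1-1)*s1^2 + (n2-1)*s2^2)/(n1+n2-2)
(n1-1)*s1^2 = 21 * 79.54 = 1670.34
(n2-1)*s2^2 = 40 * 56.6 = 2264
numerator = 1670.34 + 2264 = 3934.34
n1+n2-2 = 61
sp^2 = 3934.34 / 61 = 196717/3050 ≈ 64.497377

64.4974


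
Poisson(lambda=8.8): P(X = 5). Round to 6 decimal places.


P = e^(-lam) * lam^k / k!
e^(-8.8) ≈ 0.0001507331
lam^k = 8.8^5 = 52773.19168
k! = 5! = 120
P = 0.0001507331 * 52773.19168 / 120 ≈ 0.066289

0.066289


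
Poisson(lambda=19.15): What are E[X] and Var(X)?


E[X] = Var(X) = lambda = 19.15

19.15, 19.15


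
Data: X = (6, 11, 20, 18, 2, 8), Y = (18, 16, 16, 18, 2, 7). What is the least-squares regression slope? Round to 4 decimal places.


b = sum((xi-xbar)(yi-ybar)) / sum((xi-xbar)^2)
n = 6, xbar = 65/6 ≈ 10.833333, ybar = 77/6 ≈ 12.833333
Sxy = sum((xi-xbar)(yi-ybar)) = 923/6 ≈ 153.833333
Sxx = sum((xi-xbar)^2) = 1469/6 ≈ 244.833333
b = Sxy / Sxx = 71/113 ≈ 0.628319

0.6283


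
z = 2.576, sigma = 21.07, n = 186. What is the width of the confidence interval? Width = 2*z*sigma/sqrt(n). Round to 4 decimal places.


width = 2*z*sigma/sqrt(n)
2*z*sigma = 2 * 2.576 * 21.07 = 108.55264
sqrt(186) ≈ 13.638182
width = 108.55264 / 13.638182 ≈ 7.959466

7.9595


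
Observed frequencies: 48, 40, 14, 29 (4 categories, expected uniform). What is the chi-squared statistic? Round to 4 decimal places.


chi2 = sum((O-E)^2/E), E = total/4
total = 131, E = 131/4 = 32.75
(48 - 32.75)^2 / 32.75 = 232.5625 / 32.75 = 3721/524 ≈ 7.101145
(40 - 32.75)^2 / 32.75 = 52.5625 / 32.75 = 841/524 ≈ 1.604962
(14 - 32.75)^2 / 32.75 = 351.5625 / 32.75 = 5625/524 ≈ 10.734733
(29 - 32.75)^2 / 32.75 = 14.0625 / 32.75 = 225/524 ≈ 0.429389
chi2 = 2603/131 ≈ 19.870229

19.8702


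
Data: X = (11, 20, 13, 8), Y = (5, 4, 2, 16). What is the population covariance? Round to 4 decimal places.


Cov = (1/n)*sum((xi-xbar)(yi-ybar))
n = 4, xbar = 52/4 = 13, ybar = 27/4 = 6.75
sum((xi-xbar)(yi-ybar)) = -62
Cov = -62 / 4 = -15.5

-15.5000


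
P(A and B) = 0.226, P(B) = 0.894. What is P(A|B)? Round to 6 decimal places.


P(A|B) = P(A and B) / P(B) = 0.226 / 0.894 = 113/447 ≈ 0.25279642

0.252796


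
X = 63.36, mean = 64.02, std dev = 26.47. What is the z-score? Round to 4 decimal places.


z = (X - mu) / sigma
X - mu = 63.36 - 64.02 = -0.66
z = -0.66 / 26.47 = -66/2647 ≈ -0.024934

-0.0249


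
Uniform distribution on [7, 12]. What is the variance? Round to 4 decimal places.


Var = (b-a)^2 / 12
(b-a)^2 = (12 - 7)^2 = 25
Var = 25/12 ≈ 2.083333

2.0833


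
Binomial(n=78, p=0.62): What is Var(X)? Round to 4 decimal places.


Var = n*p*(1-p) = 78 * 0.62 * 0.38 = 18.3768

18.3768


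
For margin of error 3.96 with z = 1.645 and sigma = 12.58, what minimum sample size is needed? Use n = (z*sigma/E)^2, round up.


z*sigma/E = 1.645 * 12.58 / 3.96 ≈ 5.225783
(z*sigma/E)^2 ≈ 27.308806
round up: n = 28

28


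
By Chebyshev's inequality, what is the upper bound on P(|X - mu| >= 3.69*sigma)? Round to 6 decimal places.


P <= 1/k^2
k^2 = 3.69^2 = 13.6161
1/k^2 = 1 / 13.6161 ≈ 0.07344247

0.073442


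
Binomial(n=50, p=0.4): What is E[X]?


E[X] = n*p = 50 * 0.4 = 20

20


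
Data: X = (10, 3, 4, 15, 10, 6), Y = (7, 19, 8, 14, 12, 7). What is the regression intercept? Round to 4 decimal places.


a = ybar - b*xbar, where b = sum((xi-xbar)(yi-ybar)) / sum((xi-xbar)^2)
n = 6, xbar = 48/6 = 8, ybar = 67/6 ≈ 11.166667
Sxy = sum((xi-xbar)(yi-ybar)) = -5
Sxx = sum((xi-xbar)^2) = 102
b = Sxy / Sxx = -5/102 ≈ -0.049020
a = 11.166667 - (-0.049020) * 8 = 393/34 ≈ 11.558824

11.5588


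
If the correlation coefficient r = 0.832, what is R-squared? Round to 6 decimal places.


R^2 = r^2 = (0.832)^2 = 0.692224

0.692224


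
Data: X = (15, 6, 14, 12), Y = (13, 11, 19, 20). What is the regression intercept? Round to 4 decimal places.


a = ybar - b*xbar, where b = sum((xi-xbar)(yi-ybar)) / sum((xi-xbar)^2)
n = 4, xbar = 47/4 = 11.75, ybar = 63/4 = 15.75
Sxy = sum((xi-xbar)(yi-ybar)) = 26.75
Sxx = sum((xi-xbar)^2) = 48.75
b = Sxy / Sxx = 107/195 ≈ 0.548718
a = 15.75 - 0.548718 * 11.75 = 1814/195 ≈ 9.302564

9.3026


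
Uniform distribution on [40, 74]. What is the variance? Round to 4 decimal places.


Var = (b-a)^2 / 12
(b-a)^2 = (74 - 40)^2 = 1156
Var = 1156/12 ≈ 96.333333

96.3333


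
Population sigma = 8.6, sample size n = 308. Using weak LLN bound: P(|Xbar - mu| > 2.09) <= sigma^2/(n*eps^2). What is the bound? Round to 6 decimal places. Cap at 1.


bound = min(1, sigma^2/(n*eps^2))
sigma^2 = 8.6^2 = 73.96
n*eps^2 = 308 * 2.09^2 = 308 * 4.3681 = 1345.3748
sigma^2/(n*eps^2) = 73.96 / 1345.3748 ≈ 0.05497353

0.054974


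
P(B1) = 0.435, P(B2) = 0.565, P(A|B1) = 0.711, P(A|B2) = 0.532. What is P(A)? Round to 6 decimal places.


P(A) = P(A|B1)*P(B1) + P(A|B2)*P(B2)
P(A|B1)*P(B1) = 0.711 * 0.435 = 0.309285
P(A|B2)*P(B2) = 0.532 * 0.565 = 0.30058
P(A) = 0.309285 + 0.30058 = 0.609865

0.609865


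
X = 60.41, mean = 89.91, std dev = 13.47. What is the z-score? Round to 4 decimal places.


z = (X - mu) / sigma
X - mu = 60.41 - 89.91 = -29.5
z = -29.5 / 13.47 = -2950/1347 ≈ -2.190052

-2.1901


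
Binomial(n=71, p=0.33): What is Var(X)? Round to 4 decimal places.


Var = n*p*(1-p) = 71 * 0.33 * 0.67 = 15.6981

15.6981


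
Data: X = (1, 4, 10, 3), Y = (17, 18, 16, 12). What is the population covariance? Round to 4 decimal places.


Cov = (1/n)*sum((xi-xbar)(yi-ybar))
n = 4, xbar = 18/4 = 4.5, ybar = 63/4 = 15.75
sum((xi-xbar)(yi-ybar)) = 1.5
Cov = 1.5 / 4 = 0.375

0.3750


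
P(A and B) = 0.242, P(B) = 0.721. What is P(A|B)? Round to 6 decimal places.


P(A|B) = P(A and B) / P(B) = 0.242 / 0.721 = 242/721 ≈ 0.33564494

0.335645


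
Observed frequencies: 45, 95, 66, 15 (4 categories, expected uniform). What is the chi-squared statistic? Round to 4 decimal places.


chi2 = sum((O-E)^2/E), E = total/4
total = 221, E = 221/4 = 55.25
(45 - 55.25)^2 / 55.25 = 105.0625 / 55.25 = 1681/884 ≈ 1.901584
(95 - 55.25)^2 / 55.25 = 1580.0625 / 55.25 = 25281/884 ≈ 28.598416
(66 - 55.25)^2 / 55.25 = 115.5625 / 55.25 = 1849/884 ≈ 2.091629
(15 - 55.25)^2 / 55.25 = 1620.0625 / 55.25 = 25921/884 ≈ 29.322398
chi2 = 13683/221 ≈ 61.914027

61.9140


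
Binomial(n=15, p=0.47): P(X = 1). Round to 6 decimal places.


P = C(n,k) * p^k * (1-p)^(n-k)
C(15,1) = 15
p^k = 0.47^1 = 0.47
(1-p)^(n-k) = 0.53^14 ≈ 0.0001379946
P = 15 * 0.47 * 0.0001379946 ≈ 0.000973

0.000973


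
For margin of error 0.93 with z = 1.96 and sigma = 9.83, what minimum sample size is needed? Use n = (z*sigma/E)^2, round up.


z*sigma/E = 1.96 * 9.83 / 0.93 = 48167/2325 ≈ 20.716989
(z*sigma/E)^2 ≈ 429.193643
round up: n = 430

430


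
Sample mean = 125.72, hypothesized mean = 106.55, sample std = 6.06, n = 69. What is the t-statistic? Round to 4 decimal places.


t = (xbar - mu0) / (s/sqrt(n))
xbar - mu0 = 125.72 - 106.55 = 19.17
sqrt(69) ≈ 8.30662386
s/sqrt(n) = 6.06 / 8.30662386 ≈ 0.72953827
t = 19.17 / 0.72953827 ≈ 26.276894

26.2769


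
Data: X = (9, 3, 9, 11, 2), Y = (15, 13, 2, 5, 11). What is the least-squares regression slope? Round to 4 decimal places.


b = sum((xi-xbar)(yi-ybar)) / sum((xi-xbar)^2)
n = 5, xbar = 34/5 = 6.8, ybar = 46/5 = 9.2
Sxy = sum((xi-xbar)(yi-ybar)) = -43.8
Sxx = sum((xi-xbar)^2) = 64.8
b = Sxy / Sxx = -73/108 ≈ -0.675926

-0.6759


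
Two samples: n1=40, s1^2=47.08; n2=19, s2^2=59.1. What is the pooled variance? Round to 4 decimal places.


sp^2 = ((n1-1)*s1^2 + (n2-1)*s2^2)/(n1+n2-2)
(n1-1)*s1^2 = 39 * 47.08 = 1836.12
(n2-1)*s2^2 = 18 * 59.1 = 1063.8
numerator = 1836.12 + 1063.8 = 2899.92
n1+n2-2 = 57
sp^2 = 2899.92 / 57 = 24166/475 ≈ 50.875789

50.8758


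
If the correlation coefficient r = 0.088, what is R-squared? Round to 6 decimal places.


R^2 = r^2 = (0.088)^2 = 0.007744

0.007744


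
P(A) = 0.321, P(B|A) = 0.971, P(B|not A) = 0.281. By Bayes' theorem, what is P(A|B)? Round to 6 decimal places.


P(A|B) = P(B|A)*P(A) / P(B), P(B) = P(B|A)*P(A) + P(B|not A)*P(not A)
P(B|A)*P(A) = 0.971 * 0.321 = 0.311691
P(B|not A)*P(not A) = 0.281 * 0.679 = 0.190799
P(B) = 0.311691 + 0.190799 = 0.50249
P(A|B) = 0.311691 / 0.50249 ≈ 0.62029294

0.620293


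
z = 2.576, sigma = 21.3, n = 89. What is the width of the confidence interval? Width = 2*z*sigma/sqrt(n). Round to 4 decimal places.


width = 2*z*sigma/sqrt(n)
2*z*sigma = 2 * 2.576 * 21.3 = 109.7376
sqrt(89) ≈ 9.433981
width = 109.7376 / 9.433981 ≈ 11.632162

11.6322


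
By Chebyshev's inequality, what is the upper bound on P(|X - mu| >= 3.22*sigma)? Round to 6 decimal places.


P <= 1/k^2
k^2 = 3.22^2 = 10.3684
1/k^2 = 1 / 10.3684 ≈ 0.09644690

0.096447


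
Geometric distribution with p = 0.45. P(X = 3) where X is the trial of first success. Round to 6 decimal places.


P = (1-p)^(k-1) * p
(1-p)^(k-1) = 0.55^2 = 0.3025
P = 0.3025 * 0.45 = 0.136125

0.136125


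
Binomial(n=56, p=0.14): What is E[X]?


E[X] = n*p = 56 * 0.14 = 7.84

7.84


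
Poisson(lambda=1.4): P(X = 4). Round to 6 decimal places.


P = e^(-lam) * lam^k / k!
e^(-1.4) ≈ 0.2465970
lam^k = 1.4^4 = 3.8416
k! = 4! = 24
P = 0.2465970 * 3.8416 / 24 ≈ 0.039472

0.039472


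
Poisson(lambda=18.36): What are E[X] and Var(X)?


E[X] = Var(X) = lambda = 18.36

18.36, 18.36


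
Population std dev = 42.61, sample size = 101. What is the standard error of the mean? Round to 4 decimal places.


SE = sigma / sqrt(n)
sqrt(101) ≈ 10.049876
SE = 42.61 / 10.049876 ≈ 4.239853

4.2399


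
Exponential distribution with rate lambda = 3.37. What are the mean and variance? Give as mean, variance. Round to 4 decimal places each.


mean = 1/lam, var = 1/lam^2
mean = 1 / 3.37 = 100/337 ≈ 0.296736
lam^2 = 3.37^2 = 11.3569
var = 1 / 11.3569 ≈ 0.088052

0.2967, 0.0881


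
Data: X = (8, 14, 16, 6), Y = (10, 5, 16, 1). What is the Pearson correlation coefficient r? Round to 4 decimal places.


r = sum((xi-xbar)(yi-ybar)) / sqrt(sum((xi-xbar)^2) * sum((yi-ybar)^2))
n = 4, xbar = 44/4 = 11, ybar = 32/4 = 8
Sxy = sum((xi-xbar)(yi-ybar)) = 60
Sxx = sum((xi-xbar)^2) = 68
Syy = sum((yi-ybar)^2) = 126
sqrt(Sxx*Syy) ≈ 92.563492
r = Sxy / sqrt(Sxx*Syy) = 60 / 92.563492 ≈ 0.648204

0.6482


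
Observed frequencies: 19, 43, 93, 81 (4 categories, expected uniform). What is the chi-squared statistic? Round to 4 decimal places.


chi2 = sum((O-E)^2/E), E = total/4
total = 236, E = 236/4 = 59
(19 - 59)^2 / 59 = 1600 / 59 = 1600/59 ≈ 27.118644
(43 - 59)^2 / 59 = 256 / 59 = 256/59 ≈ 4.338983
(93 - 59)^2 / 59 = 1156 / 59 = 1156/59 ≈ 19.593220
(81 - 59)^2 / 59 = 484 / 59 = 484/59 ≈ 8.203390
chi2 = 3496/59 ≈ 59.254237

59.2542


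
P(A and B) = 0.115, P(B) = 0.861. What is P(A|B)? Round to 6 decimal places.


P(A|B) = P(A and B) / P(B) = 0.115 / 0.861 = 115/861 ≈ 0.13356562

0.133566


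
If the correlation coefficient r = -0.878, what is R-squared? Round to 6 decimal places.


R^2 = r^2 = (-0.878)^2 = 0.770884

0.770884


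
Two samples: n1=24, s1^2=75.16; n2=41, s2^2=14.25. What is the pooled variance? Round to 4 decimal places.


sp^2 = ((n1-1)*s1^2 + (n2-1)*s2^2)/(n1+n2-2)
(n1-1)*s1^2 = 23 * 75.16 = 1728.68
(n2-1)*s2^2 = 40 * 14.25 = 570
numerator = 1728.68 + 570 = 2298.68
n1+n2-2 = 63
sp^2 = 2298.68 / 63 = 57467/1575 ≈ 36.486984

36.4870


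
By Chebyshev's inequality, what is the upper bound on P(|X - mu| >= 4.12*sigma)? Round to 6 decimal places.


P <= 1/k^2
k^2 = 4.12^2 = 16.9744
1/k^2 = 1 / 16.9744 ≈ 0.05891224

0.058912


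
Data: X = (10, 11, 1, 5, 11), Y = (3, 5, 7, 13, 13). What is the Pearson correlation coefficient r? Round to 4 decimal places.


r = sum((xi-xbar)(yi-ybar)) / sqrt(sum((xi-xbar)^2) * sum((yi-ybar)^2))
n = 5, xbar = 38/5 = 7.6, ybar = 41/5 = 8.2
Sxy = sum((xi-xbar)(yi-ybar)) = -11.6
Sxx = sum((xi-xbar)^2) = 79.2
Syy = sum((yi-ybar)^2) = 84.8
sqrt(Sxx*Syy) ≈ 81.952181
r = Sxy / sqrt(Sxx*Syy) = -11.6 / 81.952181 ≈ -0.141546

-0.1415


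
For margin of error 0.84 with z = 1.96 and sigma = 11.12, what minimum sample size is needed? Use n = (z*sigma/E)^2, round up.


z*sigma/E = 1.96 * 11.12 / 0.84 = 1946/75 ≈ 25.946667
(z*sigma/E)^2 = 3786916/5625 ≈ 673.229511
round up: n = 674

674


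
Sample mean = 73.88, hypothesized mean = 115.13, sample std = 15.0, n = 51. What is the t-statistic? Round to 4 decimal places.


t = (xbar - mu0) / (s/sqrt(n))
xbar - mu0 = 73.88 - 115.13 = -41.25
sqrt(51) ≈ 7.14142843
s/sqrt(n) = 15.0 / 7.14142843 ≈ 2.10042013
t = -41.25 / 2.10042013 ≈ -19.638928

-19.6389


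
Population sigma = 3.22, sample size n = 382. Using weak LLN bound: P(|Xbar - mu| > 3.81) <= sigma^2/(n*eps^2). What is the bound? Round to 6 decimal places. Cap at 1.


bound = min(1, sigma^2/(n*eps^2))
sigma^2 = 3.22^2 = 10.3684
n*eps^2 = 382 * 3.81^2 = 382 * 14.5161 = 5545.1502
sigma^2/(n*eps^2) = 10.3684 / 5545.1502 ≈ 0.00186981

0.001870


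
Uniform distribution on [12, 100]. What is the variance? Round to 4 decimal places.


Var = (b-a)^2 / 12
(b-a)^2 = (100 - 12)^2 = 7744
Var = 7744/12 ≈ 645.333333

645.3333


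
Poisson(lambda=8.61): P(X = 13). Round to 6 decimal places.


P = e^(-lam) * lam^k / k!
e^(-8.61) ≈ 0.0001822739
lam^k = 8.61^13 ≈ 1429028758684.360645
k! = 13! = 6227020800
P = 0.0001822739 * 1429028758684.360645 / 6227020800 ≈ 0.041830

0.041830


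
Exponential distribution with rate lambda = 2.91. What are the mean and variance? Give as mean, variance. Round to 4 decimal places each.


mean = 1/lam, var = 1/lam^2
mean = 1 / 2.91 = 100/291 ≈ 0.343643
lam^2 = 2.91^2 = 8.4681
var = 1 / 8.4681 ≈ 0.118090

0.3436, 0.1181


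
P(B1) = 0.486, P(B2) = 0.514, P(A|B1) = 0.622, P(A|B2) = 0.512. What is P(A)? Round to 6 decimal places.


P(A) = P(A|B1)*P(B1) + P(A|B2)*P(B2)
P(A|B1)*P(B1) = 0.622 * 0.486 = 0.302292
P(A|B2)*P(B2) = 0.512 * 0.514 = 0.263168
P(A) = 0.302292 + 0.263168 = 0.56546

0.565460


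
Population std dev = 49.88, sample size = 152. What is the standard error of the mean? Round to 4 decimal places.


SE = sigma / sqrt(n)
sqrt(152) ≈ 12.328828
SE = 49.88 / 12.328828 ≈ 4.045802

4.0458


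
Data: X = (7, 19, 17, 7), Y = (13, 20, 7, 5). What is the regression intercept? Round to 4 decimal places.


a = ybar - b*xbar, where b = sum((xi-xbar)(yi-ybar)) / sum((xi-xbar)^2)
n = 4, xbar = 50/4 = 12.5, ybar = 45/4 = 11.25
Sxy = sum((xi-xbar)(yi-ybar)) = 62.5
Sxx = sum((xi-xbar)^2) = 123
b = Sxy / Sxx = 125/246 ≈ 0.508130
a = 11.25 - 0.508130 * 12.5 = 1205/246 ≈ 4.898374

4.8984


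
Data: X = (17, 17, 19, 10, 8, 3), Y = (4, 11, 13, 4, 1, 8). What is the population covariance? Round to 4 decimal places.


Cov = (1/n)*sum((xi-xbar)(yi-ybar))
n = 6, xbar = 74/6 = 37/3 ≈ 12.333333, ybar = 41/6 ≈ 6.833333
sum((xi-xbar)(yi-ybar)) = 205/3 ≈ 68.333333
Cov = 68.333333 / 6 = 205/18 ≈ 11.388889

11.3889


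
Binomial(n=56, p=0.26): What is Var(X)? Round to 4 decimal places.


Var = n*p*(1-p) = 56 * 0.26 * 0.74 = 10.7744

10.7744


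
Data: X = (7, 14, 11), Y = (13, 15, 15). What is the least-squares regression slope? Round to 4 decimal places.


b = sum((xi-xbar)(yi-ybar)) / sum((xi-xbar)^2)
n = 3, xbar = 32/3 ≈ 10.666667, ybar = 43/3 ≈ 14.333333
Sxy = sum((xi-xbar)(yi-ybar)) = 22/3 ≈ 7.333333
Sxx = sum((xi-xbar)^2) = 74/3 ≈ 24.666667
b = Sxy / Sxx = 11/37 ≈ 0.297297

0.2973


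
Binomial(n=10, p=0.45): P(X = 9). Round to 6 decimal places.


P = C(n,k) * p^k * (1-p)^(n-k)
C(10,9) = 10
p^k = 0.45^9 ≈ 0.0007566806
(1-p)^(n-k) = 0.55^1 = 0.55
P = 10 * 0.0007566806 * 0.55 ≈ 0.004162

0.004162


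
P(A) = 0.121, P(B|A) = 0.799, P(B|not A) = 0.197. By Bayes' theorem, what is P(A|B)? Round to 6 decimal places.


P(A|B) = P(B|A)*P(A) / P(B), P(B) = P(B|A)*P(A) + P(B|not A)*P(not A)
P(B|A)*P(A) = 0.799 * 0.121 = 0.096679
P(B|not A)*P(not A) = 0.197 * 0.879 = 0.173163
P(B) = 0.096679 + 0.173163 = 0.269842
P(A|B) = 0.096679 / 0.269842 ≈ 0.35828003

0.358280


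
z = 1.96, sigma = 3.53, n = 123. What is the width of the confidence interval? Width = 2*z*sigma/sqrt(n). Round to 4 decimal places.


width = 2*z*sigma/sqrt(n)
2*z*sigma = 2 * 1.96 * 3.53 = 13.8376
sqrt(123) ≈ 11.090537
width = 13.8376 / 11.090537 ≈ 1.247694

1.2477


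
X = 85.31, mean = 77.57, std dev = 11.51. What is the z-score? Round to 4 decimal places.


z = (X - mu) / sigma
X - mu = 85.31 - 77.57 = 7.74
z = 7.74 / 11.51 = 774/1151 ≈ 0.672459

0.6725


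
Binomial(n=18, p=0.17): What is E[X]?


E[X] = n*p = 18 * 0.17 = 3.06

3.06


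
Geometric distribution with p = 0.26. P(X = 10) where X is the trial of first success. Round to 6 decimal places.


P = (1-p)^(k-1) * p
(1-p)^(k-1) = 0.74^9 ≈ 0.06654041
P = 0.06654041 * 0.26 ≈ 0.01730051

0.017301


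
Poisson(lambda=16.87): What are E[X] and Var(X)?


E[X] = Var(X) = lambda = 16.87

16.87, 16.87


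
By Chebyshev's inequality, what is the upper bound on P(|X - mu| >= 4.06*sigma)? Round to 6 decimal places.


P <= 1/k^2
k^2 = 4.06^2 = 16.4836
1/k^2 = 1 / 16.4836 ≈ 0.06066636

0.060666


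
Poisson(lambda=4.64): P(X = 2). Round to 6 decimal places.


P = e^(-lam) * lam^k / k!
e^(-4.64) ≈ 0.009657698
lam^k = 4.64^2 = 21.5296
k! = 2! = 2
P = 0.009657698 * 21.5296 / 2 ≈ 0.103963

0.103963


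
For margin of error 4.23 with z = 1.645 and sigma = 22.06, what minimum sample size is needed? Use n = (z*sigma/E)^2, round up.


z*sigma/E = 1.645 * 22.06 / 4.23 = 7721/900 ≈ 8.578889
(z*sigma/E)^2 ≈ 73.597335
round up: n = 74

74


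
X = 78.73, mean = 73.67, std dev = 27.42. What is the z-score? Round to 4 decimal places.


z = (X - mu) / sigma
X - mu = 78.73 - 73.67 = 5.06
z = 5.06 / 27.42 = 253/1371 ≈ 0.184537

0.1845


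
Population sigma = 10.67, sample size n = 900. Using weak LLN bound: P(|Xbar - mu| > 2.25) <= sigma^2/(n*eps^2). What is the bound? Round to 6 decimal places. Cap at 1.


bound = min(1, sigma^2/(n*eps^2))
sigma^2 = 10.67^2 = 113.8489
n*eps^2 = 900 * 2.25^2 = 900 * 5.0625 = 4556.25
sigma^2/(n*eps^2) = 113.8489 / 4556.25 ≈ 0.02498741

0.024987


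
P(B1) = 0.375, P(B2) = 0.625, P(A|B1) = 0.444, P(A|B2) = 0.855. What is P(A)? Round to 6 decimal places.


P(A) = P(A|B1)*P(B1) + P(A|B2)*P(B2)
P(A|B1)*P(B1) = 0.444 * 0.375 = 0.1665
P(A|B2)*P(B2) = 0.855 * 0.625 = 0.534375
P(A) = 0.1665 + 0.534375 = 0.700875

0.700875


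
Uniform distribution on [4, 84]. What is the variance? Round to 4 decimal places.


Var = (b-a)^2 / 12
(b-a)^2 = (84 - 4)^2 = 6400
Var = 6400/12 ≈ 533.333333

533.3333


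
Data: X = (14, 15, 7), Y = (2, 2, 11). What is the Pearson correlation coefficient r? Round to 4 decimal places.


r = sum((xi-xbar)(yi-ybar)) / sqrt(sum((xi-xbar)^2) * sum((yi-ybar)^2))
n = 3, xbar = 36/3 = 12, ybar = 15/3 = 5
Sxy = sum((xi-xbar)(yi-ybar)) = -45
Sxx = sum((xi-xbar)^2) = 38
Syy = sum((yi-ybar)^2) = 54
sqrt(Sxx*Syy) ≈ 45.299007
r = Sxy / sqrt(Sxx*Syy) = -45 / 45.299007 ≈ -0.993399

-0.9934


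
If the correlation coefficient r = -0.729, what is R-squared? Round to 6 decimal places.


R^2 = r^2 = (-0.729)^2 = 0.531441

0.531441


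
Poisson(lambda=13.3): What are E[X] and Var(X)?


E[X] = Var(X) = lambda = 13.3

13.3, 13.3


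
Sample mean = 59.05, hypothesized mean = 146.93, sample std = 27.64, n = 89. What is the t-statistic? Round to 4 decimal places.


t = (xbar - mu0) / (s/sqrt(n))
xbar - mu0 = 59.05 - 146.93 = -87.88
sqrt(89) ≈ 9.43398113
s/sqrt(n) = 27.64 / 9.43398113 ≈ 2.92983414
t = -87.88 / 2.92983414 ≈ -29.994872

-29.9949


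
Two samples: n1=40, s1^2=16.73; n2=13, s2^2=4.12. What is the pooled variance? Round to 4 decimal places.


sp^2 = ((n1-1)*s1^2 + (n2-1)*s2^2)/(n1+n2-2)
(n1-1)*s1^2 = 39 * 16.73 = 652.47
(n2-1)*s2^2 = 12 * 4.12 = 49.44
numerator = 652.47 + 49.44 = 701.91
n1+n2-2 = 51
sp^2 = 701.91 / 51 = 23397/1700 ≈ 13.762941

13.7629


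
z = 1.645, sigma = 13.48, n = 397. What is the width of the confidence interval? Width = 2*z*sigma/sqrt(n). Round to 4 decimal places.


width = 2*z*sigma/sqrt(n)
2*z*sigma = 2 * 1.645 * 13.48 = 44.3492
sqrt(397) ≈ 19.924859
width = 44.3492 / 19.924859 ≈ 2.225823

2.2258


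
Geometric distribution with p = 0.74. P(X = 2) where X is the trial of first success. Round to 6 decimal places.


P = (1-p)^(k-1) * p
(1-p)^(k-1) = 0.26^1 = 0.26
P = 0.26 * 0.74 = 0.1924

0.192400


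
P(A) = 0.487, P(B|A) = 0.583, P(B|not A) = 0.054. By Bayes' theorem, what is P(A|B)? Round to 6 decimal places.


P(A|B) = P(B|A)*P(A) / P(B), P(B) = P(B|A)*P(A) + P(B|not A)*P(not A)
P(B|A)*P(A) = 0.583 * 0.487 = 0.283921
P(B|not A)*P(not A) = 0.054 * 0.513 = 0.027702
P(B) = 0.283921 + 0.027702 = 0.311623
P(A|B) = 0.283921 / 0.311623 ≈ 0.91110412

0.911104


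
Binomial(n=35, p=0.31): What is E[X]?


E[X] = n*p = 35 * 0.31 = 10.85

10.85


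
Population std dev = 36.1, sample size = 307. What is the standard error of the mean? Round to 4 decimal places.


SE = sigma / sqrt(n)
sqrt(307) ≈ 17.521415
SE = 36.1 / 17.521415 ≈ 2.060336

2.0603


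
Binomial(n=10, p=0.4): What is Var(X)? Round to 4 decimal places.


Var = n*p*(1-p) = 10 * 0.4 * 0.6 = 2.4

2.4000


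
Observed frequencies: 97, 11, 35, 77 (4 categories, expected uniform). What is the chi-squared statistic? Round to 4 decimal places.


chi2 = sum((O-E)^2/E), E = total/4
total = 220, E = 220/4 = 55
(97 - 55)^2 / 55 = 1764 / 55 = 1764/55 ≈ 32.072727
(11 - 55)^2 / 55 = 1936 / 55 = 35.2
(35 - 55)^2 / 55 = 400 / 55 = 80/11 ≈ 7.272727
(77 - 55)^2 / 55 = 484 / 55 = 8.8
chi2 = 4584/55 ≈ 83.345455

83.3455


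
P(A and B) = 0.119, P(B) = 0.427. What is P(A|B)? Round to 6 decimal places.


P(A|B) = P(A and B) / P(B) = 0.119 / 0.427 = 17/61 ≈ 0.27868852

0.278689


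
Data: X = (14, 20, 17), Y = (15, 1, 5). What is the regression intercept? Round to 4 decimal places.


a = ybar - b*xbar, where b = sum((xi-xbar)(yi-ybar)) / sum((xi-xbar)^2)
n = 3, xbar = 51/3 = 17, ybar = 21/3 = 7
Sxy = sum((xi-xbar)(yi-ybar)) = -42
Sxx = sum((xi-xbar)^2) = 18
b = Sxy / Sxx = -7/3 ≈ -2.333333
a = 7 - (-2.333333) * 17 = 140/3 ≈ 46.666667

46.6667


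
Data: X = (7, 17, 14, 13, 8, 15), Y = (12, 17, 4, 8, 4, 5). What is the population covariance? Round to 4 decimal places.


Cov = (1/n)*sum((xi-xbar)(yi-ybar))
n = 6, xbar = 74/6 = 37/3 ≈ 12.333333, ybar = 50/6 = 25/3 ≈ 8.333333
sum((xi-xbar)(yi-ybar)) = 70/3 ≈ 23.333333
Cov = 23.333333 / 6 = 35/9 ≈ 3.888889

3.8889


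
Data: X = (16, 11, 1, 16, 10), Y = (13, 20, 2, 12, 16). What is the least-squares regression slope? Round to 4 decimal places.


b = sum((xi-xbar)(yi-ybar)) / sum((xi-xbar)^2)
n = 5, xbar = 54/5 = 10.8, ybar = 63/5 = 12.6
Sxy = sum((xi-xbar)(yi-ybar)) = 101.6
Sxx = sum((xi-xbar)^2) = 150.8
b = Sxy / Sxx = 254/377 ≈ 0.673740

0.6737


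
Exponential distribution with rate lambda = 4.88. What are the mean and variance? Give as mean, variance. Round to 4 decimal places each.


mean = 1/lam, var = 1/lam^2
mean = 1 / 4.88 = 25/122 ≈ 0.204918
lam^2 = 4.88^2 = 23.8144
var = 1 / 23.8144 ≈ 0.041991

0.2049, 0.0420


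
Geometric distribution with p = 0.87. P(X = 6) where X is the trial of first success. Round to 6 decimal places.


P = (1-p)^(k-1) * p
(1-p)^(k-1) = 0.13^5 = 0.0000371293
P = 0.0000371293 * 0.87 ≈ 0.00003230249

0.000032


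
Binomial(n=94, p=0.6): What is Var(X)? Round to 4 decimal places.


Var = n*p*(1-p) = 94 * 0.6 * 0.4 = 22.56

22.5600


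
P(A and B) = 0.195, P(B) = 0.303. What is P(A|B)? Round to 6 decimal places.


P(A|B) = P(A and B) / P(B) = 0.195 / 0.303 = 65/101 ≈ 0.64356436

0.643564
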